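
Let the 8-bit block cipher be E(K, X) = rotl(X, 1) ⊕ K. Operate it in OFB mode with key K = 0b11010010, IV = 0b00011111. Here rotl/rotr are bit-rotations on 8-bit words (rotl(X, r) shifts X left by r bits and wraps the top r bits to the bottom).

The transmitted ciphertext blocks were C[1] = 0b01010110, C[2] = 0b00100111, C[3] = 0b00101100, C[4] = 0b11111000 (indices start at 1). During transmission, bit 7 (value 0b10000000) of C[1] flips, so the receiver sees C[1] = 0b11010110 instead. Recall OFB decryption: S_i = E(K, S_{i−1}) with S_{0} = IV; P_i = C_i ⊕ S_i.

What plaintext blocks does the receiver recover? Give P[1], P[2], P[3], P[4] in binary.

P[1] = 0b00111010, P[2] = 0b00101100, P[3] = 0b11101000, P[4] = 0b10100011

Only C[1] changed, to 0b11010110. In OFB, a change in C_i flips the same bit in P_i only; the keystream is unaffected. Decrypting the received ciphertext:
P[1]: S = E(K, 0b00011111) = 0b11101100; 0b11010110 ⊕ 0b11101100 = 0b00111010.
P[2]: S = E(K, 0b11101100) = 0b00001011; 0b00100111 ⊕ 0b00001011 = 0b00101100.
P[3]: S = E(K, 0b00001011) = 0b11000100; 0b00101100 ⊕ 0b11000100 = 0b11101000.
P[4]: S = E(K, 0b11000100) = 0b01011011; 0b11111000 ⊕ 0b01011011 = 0b10100011.
Blocks that differ from the original plaintext: P[1].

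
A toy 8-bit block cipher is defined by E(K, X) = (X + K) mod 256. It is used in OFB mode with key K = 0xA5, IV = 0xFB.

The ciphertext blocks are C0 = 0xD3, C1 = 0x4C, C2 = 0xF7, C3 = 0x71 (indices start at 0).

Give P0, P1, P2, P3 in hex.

OFB decryption: S_i = E(K, S_{i−1}) with S_{−1} = IV; P_i = C_i ⊕ S_i.
P0: S = E(K, 0xFB) = 0xA0; 0xD3 ⊕ 0xA0 = 0x73.
P1: S = E(K, 0xA0) = 0x45; 0x4C ⊕ 0x45 = 0x09.
P2: S = E(K, 0x45) = 0xEA; 0xF7 ⊕ 0xEA = 0x1D.
P3: S = E(K, 0xEA) = 0x8F; 0x71 ⊕ 0x8F = 0xFE.

P0 = 0x73, P1 = 0x09, P2 = 0x1D, P3 = 0xFE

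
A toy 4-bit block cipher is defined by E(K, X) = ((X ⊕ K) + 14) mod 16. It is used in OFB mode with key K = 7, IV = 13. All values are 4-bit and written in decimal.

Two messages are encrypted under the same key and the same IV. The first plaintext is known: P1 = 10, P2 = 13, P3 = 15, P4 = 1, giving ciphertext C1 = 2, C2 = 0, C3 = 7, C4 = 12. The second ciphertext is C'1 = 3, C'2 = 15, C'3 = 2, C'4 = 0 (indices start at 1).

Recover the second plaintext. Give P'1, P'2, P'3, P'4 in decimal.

P'1 = 11, P'2 = 2, P'3 = 10, P'4 = 13

In OFB with a reused IV, both messages share the same keystream S_i, so C_i ⊕ C'_i = P_i ⊕ P'_i and thus P'_i = P_i ⊕ C_i ⊕ C'_i.
P'1: 10 ⊕ 2 ⊕ 3 = 11.
P'2: 13 ⊕ 0 ⊕ 15 = 2.
P'3: 15 ⊕ 7 ⊕ 2 = 10.
P'4: 1 ⊕ 12 ⊕ 0 = 13.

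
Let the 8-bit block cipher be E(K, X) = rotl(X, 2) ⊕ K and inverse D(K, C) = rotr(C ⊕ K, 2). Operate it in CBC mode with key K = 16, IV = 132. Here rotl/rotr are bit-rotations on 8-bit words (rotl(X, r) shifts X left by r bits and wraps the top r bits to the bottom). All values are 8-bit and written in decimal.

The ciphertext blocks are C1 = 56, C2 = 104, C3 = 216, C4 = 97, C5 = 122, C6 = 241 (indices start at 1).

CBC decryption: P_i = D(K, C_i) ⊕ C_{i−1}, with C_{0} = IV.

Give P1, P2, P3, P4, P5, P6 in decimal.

P1 = 142, P2 = 38, P3 = 90, P4 = 132, P5 = 251, P6 = 2

P1: D(K, 56) = 10; 10 ⊕ 132 = 142.
P2: D(K, 104) = 30; 30 ⊕ 56 = 38.
P3: D(K, 216) = 50; 50 ⊕ 104 = 90.
P4: D(K, 97) = 92; 92 ⊕ 216 = 132.
P5: D(K, 122) = 154; 154 ⊕ 97 = 251.
P6: D(K, 241) = 120; 120 ⊕ 122 = 2.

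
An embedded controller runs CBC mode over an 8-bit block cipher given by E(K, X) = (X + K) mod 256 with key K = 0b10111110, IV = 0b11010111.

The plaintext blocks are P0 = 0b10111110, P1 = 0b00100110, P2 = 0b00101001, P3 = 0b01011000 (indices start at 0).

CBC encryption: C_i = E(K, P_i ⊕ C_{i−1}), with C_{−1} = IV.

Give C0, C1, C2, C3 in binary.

C0 = 0b00100111, C1 = 0b10111111, C2 = 0b01010100, C3 = 0b11001010

C0: P0 ⊕ 0b11010111 = 0b01101001; E(K, 0b01101001) = 0b00100111.
C1: P1 ⊕ 0b00100111 = 0b00000001; E(K, 0b00000001) = 0b10111111.
C2: P2 ⊕ 0b10111111 = 0b10010110; E(K, 0b10010110) = 0b01010100.
C3: P3 ⊕ 0b01010100 = 0b00001100; E(K, 0b00001100) = 0b11001010.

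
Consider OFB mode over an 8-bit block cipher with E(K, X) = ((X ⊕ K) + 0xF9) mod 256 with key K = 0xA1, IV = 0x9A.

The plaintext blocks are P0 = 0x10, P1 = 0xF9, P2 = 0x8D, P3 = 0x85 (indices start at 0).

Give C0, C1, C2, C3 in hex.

OFB encryption: S_i = E(K, S_{i−1}) with S_{−1} = IV; C_i = P_i ⊕ S_i.
C0: S = E(K, 0x9A) = 0x34; 0x10 ⊕ 0x34 = 0x24.
C1: S = E(K, 0x34) = 0x8E; 0xF9 ⊕ 0x8E = 0x77.
C2: S = E(K, 0x8E) = 0x28; 0x8D ⊕ 0x28 = 0xA5.
C3: S = E(K, 0x28) = 0x82; 0x85 ⊕ 0x82 = 0x07.

C0 = 0x24, C1 = 0x77, C2 = 0xA5, C3 = 0x07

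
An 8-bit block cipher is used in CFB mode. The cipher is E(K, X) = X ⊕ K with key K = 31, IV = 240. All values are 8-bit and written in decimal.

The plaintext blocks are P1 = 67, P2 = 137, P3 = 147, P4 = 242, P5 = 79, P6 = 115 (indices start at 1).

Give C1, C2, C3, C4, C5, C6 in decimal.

C1 = 172, C2 = 58, C3 = 182, C4 = 91, C5 = 11, C6 = 103

CFB encryption: C_i = P_i ⊕ E(K, C_{i−1}), with C_{0} = IV.
C1: E(K, 240) = 239; 67 ⊕ 239 = 172.
C2: E(K, 172) = 179; 137 ⊕ 179 = 58.
C3: E(K, 58) = 37; 147 ⊕ 37 = 182.
C4: E(K, 182) = 169; 242 ⊕ 169 = 91.
C5: E(K, 91) = 68; 79 ⊕ 68 = 11.
C6: E(K, 11) = 20; 115 ⊕ 20 = 103.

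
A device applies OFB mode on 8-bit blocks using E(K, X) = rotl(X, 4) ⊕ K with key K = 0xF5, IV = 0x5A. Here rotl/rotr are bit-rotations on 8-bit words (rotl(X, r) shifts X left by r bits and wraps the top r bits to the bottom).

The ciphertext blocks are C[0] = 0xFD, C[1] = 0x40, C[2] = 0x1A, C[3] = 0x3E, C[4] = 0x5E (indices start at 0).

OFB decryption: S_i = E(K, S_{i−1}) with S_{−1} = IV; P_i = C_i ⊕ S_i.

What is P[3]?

P[0]: S = E(K, 0x5A) = 0x50; 0xFD ⊕ 0x50 = 0xAD.
P[1]: S = E(K, 0x50) = 0xF0; 0x40 ⊕ 0xF0 = 0xB0.
P[2]: S = E(K, 0xF0) = 0xFA; 0x1A ⊕ 0xFA = 0xE0.
P[3]: S = E(K, 0xFA) = 0x5A; 0x3E ⊕ 0x5A = 0x64.

P[3] = 0x64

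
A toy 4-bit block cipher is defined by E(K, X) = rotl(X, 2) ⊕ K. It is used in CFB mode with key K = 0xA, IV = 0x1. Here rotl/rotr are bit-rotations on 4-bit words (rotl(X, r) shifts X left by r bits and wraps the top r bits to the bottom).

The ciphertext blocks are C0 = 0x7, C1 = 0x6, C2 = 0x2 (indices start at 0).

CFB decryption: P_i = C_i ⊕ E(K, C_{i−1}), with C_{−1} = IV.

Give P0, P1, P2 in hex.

P0 = 0x9, P1 = 0x1, P2 = 0x1

P0: E(K, 0x1) = 0xE; 0x7 ⊕ 0xE = 0x9.
P1: E(K, 0x7) = 0x7; 0x6 ⊕ 0x7 = 0x1.
P2: E(K, 0x6) = 0x3; 0x2 ⊕ 0x3 = 0x1.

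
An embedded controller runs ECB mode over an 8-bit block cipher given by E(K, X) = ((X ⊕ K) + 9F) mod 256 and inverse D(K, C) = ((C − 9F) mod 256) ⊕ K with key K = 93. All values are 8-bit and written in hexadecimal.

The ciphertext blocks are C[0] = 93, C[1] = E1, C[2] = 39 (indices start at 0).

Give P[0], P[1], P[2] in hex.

ECB decryption: P_i = D(K, C_i).
P[0]: D(K, 93) = 67.
P[1]: D(K, E1) = D1.
P[2]: D(K, 39) = 09.

P[0] = 67, P[1] = D1, P[2] = 09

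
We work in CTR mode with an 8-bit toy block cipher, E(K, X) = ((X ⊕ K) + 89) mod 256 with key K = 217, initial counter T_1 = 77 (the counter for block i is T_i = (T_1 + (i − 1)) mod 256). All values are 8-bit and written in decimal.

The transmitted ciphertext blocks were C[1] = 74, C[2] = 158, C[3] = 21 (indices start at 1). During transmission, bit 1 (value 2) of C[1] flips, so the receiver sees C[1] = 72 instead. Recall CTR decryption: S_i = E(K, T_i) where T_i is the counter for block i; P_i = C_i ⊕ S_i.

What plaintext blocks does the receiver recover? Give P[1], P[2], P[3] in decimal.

Only C[1] changed, to 72. In CTR, a change in C_i flips the same bit in P_i only; the keystream is unaffected. Decrypting the received ciphertext:
P[1]: T = 77, S = E(K, T) = 237; 72 ⊕ 237 = 165.
P[2]: T = 78, S = E(K, T) = 240; 158 ⊕ 240 = 110.
P[3]: T = 79, S = E(K, T) = 239; 21 ⊕ 239 = 250.
Blocks that differ from the original plaintext: P[1].

P[1] = 165, P[2] = 110, P[3] = 250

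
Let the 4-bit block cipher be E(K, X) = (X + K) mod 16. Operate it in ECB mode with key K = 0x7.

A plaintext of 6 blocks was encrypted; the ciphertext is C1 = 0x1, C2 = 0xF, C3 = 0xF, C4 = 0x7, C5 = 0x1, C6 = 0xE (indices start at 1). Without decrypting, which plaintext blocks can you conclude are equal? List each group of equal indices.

ECB encrypts each block independently with the same key, so equal ciphertext blocks imply equal plaintext blocks.
C1 = C5 = 0x1, so P1 = P5.
C2 = C3 = 0xF, so P2 = P3.

P1 = P5; P2 = P3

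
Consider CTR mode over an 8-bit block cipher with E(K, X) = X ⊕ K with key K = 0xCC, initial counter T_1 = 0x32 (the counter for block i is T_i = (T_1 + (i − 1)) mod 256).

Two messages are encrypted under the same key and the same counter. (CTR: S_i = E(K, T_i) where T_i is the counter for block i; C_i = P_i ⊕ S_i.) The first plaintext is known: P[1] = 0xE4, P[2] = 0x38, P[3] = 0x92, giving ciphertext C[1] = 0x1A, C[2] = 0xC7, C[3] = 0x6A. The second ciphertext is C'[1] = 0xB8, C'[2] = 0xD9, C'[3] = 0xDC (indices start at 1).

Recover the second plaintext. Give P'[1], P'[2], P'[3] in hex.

In CTR with a reused counter, both messages share the same keystream S_i, so C_i ⊕ C'_i = P_i ⊕ P'_i and thus P'_i = P_i ⊕ C_i ⊕ C'_i.
P'[1]: 0xE4 ⊕ 0x1A ⊕ 0xB8 = 0x46.
P'[2]: 0x38 ⊕ 0xC7 ⊕ 0xD9 = 0x26.
P'[3]: 0x92 ⊕ 0x6A ⊕ 0xDC = 0x24.

P'[1] = 0x46, P'[2] = 0x26, P'[3] = 0x24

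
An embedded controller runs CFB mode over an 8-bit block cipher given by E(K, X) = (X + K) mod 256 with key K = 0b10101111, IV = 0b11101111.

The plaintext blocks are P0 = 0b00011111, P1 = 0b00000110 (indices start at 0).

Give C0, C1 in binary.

CFB encryption: C_i = P_i ⊕ E(K, C_{i−1}), with C_{−1} = IV.
C0: E(K, 0b11101111) = 0b10011110; 0b00011111 ⊕ 0b10011110 = 0b10000001.
C1: E(K, 0b10000001) = 0b00110000; 0b00000110 ⊕ 0b00110000 = 0b00110110.

C0 = 0b10000001, C1 = 0b00110110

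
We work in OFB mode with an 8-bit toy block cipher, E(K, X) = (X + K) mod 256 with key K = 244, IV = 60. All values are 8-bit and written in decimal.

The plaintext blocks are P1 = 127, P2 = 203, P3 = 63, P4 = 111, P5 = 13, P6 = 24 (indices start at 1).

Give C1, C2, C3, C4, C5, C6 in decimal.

OFB encryption: S_i = E(K, S_{i−1}) with S_{0} = IV; C_i = P_i ⊕ S_i.
C1: S = E(K, 60) = 48; 127 ⊕ 48 = 79.
C2: S = E(K, 48) = 36; 203 ⊕ 36 = 239.
C3: S = E(K, 36) = 24; 63 ⊕ 24 = 39.
C4: S = E(K, 24) = 12; 111 ⊕ 12 = 99.
C5: S = E(K, 12) = 0; 13 ⊕ 0 = 13.
C6: S = E(K, 0) = 244; 24 ⊕ 244 = 236.

C1 = 79, C2 = 239, C3 = 39, C4 = 99, C5 = 13, C6 = 236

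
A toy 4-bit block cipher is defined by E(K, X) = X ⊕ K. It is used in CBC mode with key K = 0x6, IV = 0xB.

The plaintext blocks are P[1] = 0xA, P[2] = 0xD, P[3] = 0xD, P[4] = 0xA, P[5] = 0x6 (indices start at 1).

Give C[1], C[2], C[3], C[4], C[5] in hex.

CBC encryption: C_i = E(K, P_i ⊕ C_{i−1}), with C_{0} = IV.
C[1]: P[1] ⊕ 0xB = 0x1; E(K, 0x1) = 0x7.
C[2]: P[2] ⊕ 0x7 = 0xA; E(K, 0xA) = 0xC.
C[3]: P[3] ⊕ 0xC = 0x1; E(K, 0x1) = 0x7.
C[4]: P[4] ⊕ 0x7 = 0xD; E(K, 0xD) = 0xB.
C[5]: P[5] ⊕ 0xB = 0xD; E(K, 0xD) = 0xB.

C[1] = 0x7, C[2] = 0xC, C[3] = 0x7, C[4] = 0xB, C[5] = 0xB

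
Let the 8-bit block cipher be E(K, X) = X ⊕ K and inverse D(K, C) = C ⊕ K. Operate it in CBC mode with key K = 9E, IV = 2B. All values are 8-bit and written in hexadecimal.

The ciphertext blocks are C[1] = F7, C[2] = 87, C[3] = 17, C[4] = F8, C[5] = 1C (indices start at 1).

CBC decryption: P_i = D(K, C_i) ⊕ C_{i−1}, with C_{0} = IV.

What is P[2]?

P[2] = EE

P[2]: D(K, 87) = 19; 19 ⊕ F7 = EE.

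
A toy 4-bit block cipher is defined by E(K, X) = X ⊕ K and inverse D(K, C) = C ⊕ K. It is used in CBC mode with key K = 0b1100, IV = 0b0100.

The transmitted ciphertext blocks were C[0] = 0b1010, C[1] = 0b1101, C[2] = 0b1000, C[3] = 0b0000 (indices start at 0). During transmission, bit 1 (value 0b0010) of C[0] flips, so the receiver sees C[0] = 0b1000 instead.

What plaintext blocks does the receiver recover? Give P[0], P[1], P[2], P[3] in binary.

P[0] = 0b0000, P[1] = 0b1001, P[2] = 0b1001, P[3] = 0b0100

CBC decryption: P_i = D(K, C_i) ⊕ C_{i−1}, with C_{−1} = IV.
Only C[0] changed, to 0b1000. In CBC, a change in C_i garbles P_i and flips the same bit in P_{i+1}. Decrypting the received ciphertext:
P[0]: D(K, 0b1000) = 0b0100; 0b0100 ⊕ 0b0100 = 0b0000.
P[1]: D(K, 0b1101) = 0b0001; 0b0001 ⊕ 0b1000 = 0b1001.
P[2]: D(K, 0b1000) = 0b0100; 0b0100 ⊕ 0b1101 = 0b1001.
P[3]: D(K, 0b0000) = 0b1100; 0b1100 ⊕ 0b1000 = 0b0100.
Blocks that differ from the original plaintext: P[0], P[1].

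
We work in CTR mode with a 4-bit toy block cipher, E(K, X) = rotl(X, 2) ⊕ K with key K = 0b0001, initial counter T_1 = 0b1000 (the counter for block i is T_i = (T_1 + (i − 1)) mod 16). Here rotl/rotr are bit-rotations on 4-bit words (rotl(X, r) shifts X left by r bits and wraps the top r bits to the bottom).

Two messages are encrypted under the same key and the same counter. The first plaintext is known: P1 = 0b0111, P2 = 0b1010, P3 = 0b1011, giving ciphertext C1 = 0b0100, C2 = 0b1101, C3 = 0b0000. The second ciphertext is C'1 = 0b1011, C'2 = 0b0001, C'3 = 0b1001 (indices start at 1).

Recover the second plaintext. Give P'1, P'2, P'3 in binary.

P'1 = 0b1000, P'2 = 0b0110, P'3 = 0b0010

In CTR with a reused counter, both messages share the same keystream S_i, so C_i ⊕ C'_i = P_i ⊕ P'_i and thus P'_i = P_i ⊕ C_i ⊕ C'_i.
P'1: 0b0111 ⊕ 0b0100 ⊕ 0b1011 = 0b1000.
P'2: 0b1010 ⊕ 0b1101 ⊕ 0b0001 = 0b0110.
P'3: 0b1011 ⊕ 0b0000 ⊕ 0b1001 = 0b0010.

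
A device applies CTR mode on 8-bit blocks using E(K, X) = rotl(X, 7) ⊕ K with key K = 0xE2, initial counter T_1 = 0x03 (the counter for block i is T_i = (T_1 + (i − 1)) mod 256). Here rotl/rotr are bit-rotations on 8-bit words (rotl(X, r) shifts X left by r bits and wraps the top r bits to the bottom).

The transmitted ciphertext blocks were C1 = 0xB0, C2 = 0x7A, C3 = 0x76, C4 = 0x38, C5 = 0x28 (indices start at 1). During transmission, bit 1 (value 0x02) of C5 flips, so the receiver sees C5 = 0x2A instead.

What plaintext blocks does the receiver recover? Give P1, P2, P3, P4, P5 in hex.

CTR decryption: S_i = E(K, T_i) where T_i is the counter for block i; P_i = C_i ⊕ S_i.
Only C5 changed, to 0x2A. In CTR, a change in C_i flips the same bit in P_i only; the keystream is unaffected. Decrypting the received ciphertext:
P1: T = 0x03, S = E(K, T) = 0x63; 0xB0 ⊕ 0x63 = 0xD3.
P2: T = 0x04, S = E(K, T) = 0xE0; 0x7A ⊕ 0xE0 = 0x9A.
P3: T = 0x05, S = E(K, T) = 0x60; 0x76 ⊕ 0x60 = 0x16.
P4: T = 0x06, S = E(K, T) = 0xE1; 0x38 ⊕ 0xE1 = 0xD9.
P5: T = 0x07, S = E(K, T) = 0x61; 0x2A ⊕ 0x61 = 0x4B.
Blocks that differ from the original plaintext: P5.

P1 = 0xD3, P2 = 0x9A, P3 = 0x16, P4 = 0xD9, P5 = 0x4B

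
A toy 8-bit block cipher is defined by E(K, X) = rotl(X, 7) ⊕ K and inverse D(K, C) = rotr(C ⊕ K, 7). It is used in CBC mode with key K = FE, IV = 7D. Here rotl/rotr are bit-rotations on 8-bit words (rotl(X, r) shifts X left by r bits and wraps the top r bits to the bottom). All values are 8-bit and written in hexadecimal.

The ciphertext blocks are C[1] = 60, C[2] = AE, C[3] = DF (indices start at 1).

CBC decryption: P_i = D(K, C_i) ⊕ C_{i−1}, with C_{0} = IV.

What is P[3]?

P[3] = EC

P[3]: D(K, DF) = 42; 42 ⊕ AE = EC.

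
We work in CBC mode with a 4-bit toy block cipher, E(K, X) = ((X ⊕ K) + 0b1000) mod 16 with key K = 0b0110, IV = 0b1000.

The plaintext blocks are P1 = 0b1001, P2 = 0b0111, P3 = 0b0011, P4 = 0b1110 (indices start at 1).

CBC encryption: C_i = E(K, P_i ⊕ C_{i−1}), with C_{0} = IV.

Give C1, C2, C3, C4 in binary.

C1: P1 ⊕ 0b1000 = 0b0001; E(K, 0b0001) = 0b1111.
C2: P2 ⊕ 0b1111 = 0b1000; E(K, 0b1000) = 0b0110.
C3: P3 ⊕ 0b0110 = 0b0101; E(K, 0b0101) = 0b1011.
C4: P4 ⊕ 0b1011 = 0b0101; E(K, 0b0101) = 0b1011.

C1 = 0b1111, C2 = 0b0110, C3 = 0b1011, C4 = 0b1011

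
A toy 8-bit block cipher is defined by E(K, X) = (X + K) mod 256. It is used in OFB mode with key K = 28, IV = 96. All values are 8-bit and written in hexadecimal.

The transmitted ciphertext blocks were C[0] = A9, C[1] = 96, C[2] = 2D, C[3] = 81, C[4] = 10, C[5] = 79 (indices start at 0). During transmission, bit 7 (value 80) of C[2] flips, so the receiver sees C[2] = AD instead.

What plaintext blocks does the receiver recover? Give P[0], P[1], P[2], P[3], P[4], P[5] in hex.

P[0] = 17, P[1] = 70, P[2] = A3, P[3] = B7, P[4] = 4E, P[5] = FF

OFB decryption: S_i = E(K, S_{i−1}) with S_{−1} = IV; P_i = C_i ⊕ S_i.
Only C[2] changed, to AD. In OFB, a change in C_i flips the same bit in P_i only; the keystream is unaffected. Decrypting the received ciphertext:
P[0]: S = E(K, 96) = BE; A9 ⊕ BE = 17.
P[1]: S = E(K, BE) = E6; 96 ⊕ E6 = 70.
P[2]: S = E(K, E6) = 0E; AD ⊕ 0E = A3.
P[3]: S = E(K, 0E) = 36; 81 ⊕ 36 = B7.
P[4]: S = E(K, 36) = 5E; 10 ⊕ 5E = 4E.
P[5]: S = E(K, 5E) = 86; 79 ⊕ 86 = FF.
Blocks that differ from the original plaintext: P[2].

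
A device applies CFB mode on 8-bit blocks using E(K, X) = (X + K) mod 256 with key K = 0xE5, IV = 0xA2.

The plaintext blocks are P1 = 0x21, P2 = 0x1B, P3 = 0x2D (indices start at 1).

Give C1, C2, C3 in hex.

C1 = 0xA6, C2 = 0x90, C3 = 0x58

CFB encryption: C_i = P_i ⊕ E(K, C_{i−1}), with C_{0} = IV.
C1: E(K, 0xA2) = 0x87; 0x21 ⊕ 0x87 = 0xA6.
C2: E(K, 0xA6) = 0x8B; 0x1B ⊕ 0x8B = 0x90.
C3: E(K, 0x90) = 0x75; 0x2D ⊕ 0x75 = 0x58.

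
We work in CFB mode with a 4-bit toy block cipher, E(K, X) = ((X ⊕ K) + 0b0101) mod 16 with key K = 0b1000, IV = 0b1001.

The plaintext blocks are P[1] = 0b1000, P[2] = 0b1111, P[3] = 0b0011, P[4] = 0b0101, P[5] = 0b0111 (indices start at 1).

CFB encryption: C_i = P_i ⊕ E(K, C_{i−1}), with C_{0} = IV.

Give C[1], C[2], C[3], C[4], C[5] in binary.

C[1] = 0b1110, C[2] = 0b0100, C[3] = 0b0010, C[4] = 0b1010, C[5] = 0b0000

C[1]: E(K, 0b1001) = 0b0110; 0b1000 ⊕ 0b0110 = 0b1110.
C[2]: E(K, 0b1110) = 0b1011; 0b1111 ⊕ 0b1011 = 0b0100.
C[3]: E(K, 0b0100) = 0b0001; 0b0011 ⊕ 0b0001 = 0b0010.
C[4]: E(K, 0b0010) = 0b1111; 0b0101 ⊕ 0b1111 = 0b1010.
C[5]: E(K, 0b1010) = 0b0111; 0b0111 ⊕ 0b0111 = 0b0000.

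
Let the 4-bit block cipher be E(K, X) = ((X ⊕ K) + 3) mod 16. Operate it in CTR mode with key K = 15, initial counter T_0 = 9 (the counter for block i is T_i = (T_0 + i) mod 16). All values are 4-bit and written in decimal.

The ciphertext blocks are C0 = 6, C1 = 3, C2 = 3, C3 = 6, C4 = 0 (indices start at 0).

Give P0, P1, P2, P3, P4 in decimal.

CTR decryption: S_i = E(K, T_i) where T_i is the counter for block i; P_i = C_i ⊕ S_i.
P0: T = 9, S = E(K, T) = 9; 6 ⊕ 9 = 15.
P1: T = 10, S = E(K, T) = 8; 3 ⊕ 8 = 11.
P2: T = 11, S = E(K, T) = 7; 3 ⊕ 7 = 4.
P3: T = 12, S = E(K, T) = 6; 6 ⊕ 6 = 0.
P4: T = 13, S = E(K, T) = 5; 0 ⊕ 5 = 5.

P0 = 15, P1 = 11, P2 = 4, P3 = 0, P4 = 5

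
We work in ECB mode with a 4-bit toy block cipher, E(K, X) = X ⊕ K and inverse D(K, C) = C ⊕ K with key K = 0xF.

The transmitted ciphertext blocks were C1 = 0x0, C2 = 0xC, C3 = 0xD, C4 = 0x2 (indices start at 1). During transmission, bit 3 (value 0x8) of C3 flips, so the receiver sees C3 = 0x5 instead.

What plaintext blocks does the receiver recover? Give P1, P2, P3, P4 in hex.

P1 = 0xF, P2 = 0x3, P3 = 0xA, P4 = 0xD

ECB decryption: P_i = D(K, C_i).
Only C3 changed, to 0x5. In ECB, a change in C_i affects only P_i. Decrypting the received ciphertext:
P1: D(K, 0x0) = 0xF.
P2: D(K, 0xC) = 0x3.
P3: D(K, 0x5) = 0xA.
P4: D(K, 0x2) = 0xD.
Blocks that differ from the original plaintext: P3.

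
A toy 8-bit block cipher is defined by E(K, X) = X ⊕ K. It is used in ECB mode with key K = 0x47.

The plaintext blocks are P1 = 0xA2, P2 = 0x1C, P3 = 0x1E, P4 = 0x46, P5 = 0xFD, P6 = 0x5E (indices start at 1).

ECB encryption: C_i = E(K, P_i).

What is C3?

C3: E(K, 0x1E) = 0x59.

C3 = 0x59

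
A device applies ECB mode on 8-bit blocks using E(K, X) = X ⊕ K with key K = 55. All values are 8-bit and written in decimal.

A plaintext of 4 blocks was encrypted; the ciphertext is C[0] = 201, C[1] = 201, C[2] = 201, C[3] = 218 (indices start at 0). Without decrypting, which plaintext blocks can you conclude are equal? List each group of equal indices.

ECB encrypts each block independently with the same key, so equal ciphertext blocks imply equal plaintext blocks.
C[0] = C[1] = C[2] = 201, so P[0] = P[1] = P[2].

P[0] = P[1] = P[2]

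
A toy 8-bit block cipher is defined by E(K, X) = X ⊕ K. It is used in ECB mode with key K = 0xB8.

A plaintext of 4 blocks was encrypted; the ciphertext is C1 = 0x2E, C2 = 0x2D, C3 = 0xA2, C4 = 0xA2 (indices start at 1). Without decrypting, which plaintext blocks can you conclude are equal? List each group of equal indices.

ECB encrypts each block independently with the same key, so equal ciphertext blocks imply equal plaintext blocks.
C3 = C4 = 0xA2, so P3 = P4.

P3 = P4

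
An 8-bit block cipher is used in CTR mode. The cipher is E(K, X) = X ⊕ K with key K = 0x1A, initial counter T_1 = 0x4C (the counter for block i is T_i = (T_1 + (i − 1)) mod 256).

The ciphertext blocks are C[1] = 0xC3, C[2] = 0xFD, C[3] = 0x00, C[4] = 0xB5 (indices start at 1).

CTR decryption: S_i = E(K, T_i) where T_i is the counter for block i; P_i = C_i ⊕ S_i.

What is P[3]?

P[3]: T = 0x4E, S = E(K, T) = 0x54; 0x00 ⊕ 0x54 = 0x54.

P[3] = 0x54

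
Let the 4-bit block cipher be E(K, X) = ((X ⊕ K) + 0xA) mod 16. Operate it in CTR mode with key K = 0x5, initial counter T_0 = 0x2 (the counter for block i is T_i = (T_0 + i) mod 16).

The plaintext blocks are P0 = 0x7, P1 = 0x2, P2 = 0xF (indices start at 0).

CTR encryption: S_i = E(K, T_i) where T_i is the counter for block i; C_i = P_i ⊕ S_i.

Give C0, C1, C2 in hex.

C0: T = 0x2, S = E(K, T) = 0x1; 0x7 ⊕ 0x1 = 0x6.
C1: T = 0x3, S = E(K, T) = 0x0; 0x2 ⊕ 0x0 = 0x2.
C2: T = 0x4, S = E(K, T) = 0xB; 0xF ⊕ 0xB = 0x4.

C0 = 0x6, C1 = 0x2, C2 = 0x4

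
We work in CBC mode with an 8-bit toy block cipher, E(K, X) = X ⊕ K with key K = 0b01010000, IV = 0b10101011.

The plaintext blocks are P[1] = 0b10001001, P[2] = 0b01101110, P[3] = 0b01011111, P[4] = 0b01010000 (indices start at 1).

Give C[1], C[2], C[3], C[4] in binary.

CBC encryption: C_i = E(K, P_i ⊕ C_{i−1}), with C_{0} = IV.
C[1]: P[1] ⊕ 0b10101011 = 0b00100010; E(K, 0b00100010) = 0b01110010.
C[2]: P[2] ⊕ 0b01110010 = 0b00011100; E(K, 0b00011100) = 0b01001100.
C[3]: P[3] ⊕ 0b01001100 = 0b00010011; E(K, 0b00010011) = 0b01000011.
C[4]: P[4] ⊕ 0b01000011 = 0b00010011; E(K, 0b00010011) = 0b01000011.

C[1] = 0b01110010, C[2] = 0b01001100, C[3] = 0b01000011, C[4] = 0b01000011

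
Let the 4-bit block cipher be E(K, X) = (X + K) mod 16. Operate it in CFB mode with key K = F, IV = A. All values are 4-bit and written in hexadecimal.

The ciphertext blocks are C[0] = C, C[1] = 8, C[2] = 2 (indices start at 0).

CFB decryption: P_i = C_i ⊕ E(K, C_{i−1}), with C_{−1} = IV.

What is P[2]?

P[2] = 5

P[2]: E(K, 8) = 7; 2 ⊕ 7 = 5.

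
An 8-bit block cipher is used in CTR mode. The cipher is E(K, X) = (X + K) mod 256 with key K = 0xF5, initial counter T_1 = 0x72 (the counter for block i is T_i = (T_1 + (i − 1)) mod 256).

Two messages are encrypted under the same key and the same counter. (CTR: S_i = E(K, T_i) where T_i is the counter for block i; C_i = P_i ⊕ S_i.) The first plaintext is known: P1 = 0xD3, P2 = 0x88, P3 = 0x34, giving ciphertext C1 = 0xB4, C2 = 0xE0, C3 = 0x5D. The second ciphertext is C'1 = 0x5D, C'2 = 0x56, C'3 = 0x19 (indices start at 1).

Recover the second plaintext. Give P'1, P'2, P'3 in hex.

In CTR with a reused counter, both messages share the same keystream S_i, so C_i ⊕ C'_i = P_i ⊕ P'_i and thus P'_i = P_i ⊕ C_i ⊕ C'_i.
P'1: 0xD3 ⊕ 0xB4 ⊕ 0x5D = 0x3A.
P'2: 0x88 ⊕ 0xE0 ⊕ 0x56 = 0x3E.
P'3: 0x34 ⊕ 0x5D ⊕ 0x19 = 0x70.

P'1 = 0x3A, P'2 = 0x3E, P'3 = 0x70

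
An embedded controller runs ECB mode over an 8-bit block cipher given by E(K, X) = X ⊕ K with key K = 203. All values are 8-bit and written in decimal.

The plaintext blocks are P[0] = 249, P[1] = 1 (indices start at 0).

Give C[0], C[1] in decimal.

ECB encryption: C_i = E(K, P_i).
C[0]: E(K, 249) = 50.
C[1]: E(K, 1) = 202.

C[0] = 50, C[1] = 202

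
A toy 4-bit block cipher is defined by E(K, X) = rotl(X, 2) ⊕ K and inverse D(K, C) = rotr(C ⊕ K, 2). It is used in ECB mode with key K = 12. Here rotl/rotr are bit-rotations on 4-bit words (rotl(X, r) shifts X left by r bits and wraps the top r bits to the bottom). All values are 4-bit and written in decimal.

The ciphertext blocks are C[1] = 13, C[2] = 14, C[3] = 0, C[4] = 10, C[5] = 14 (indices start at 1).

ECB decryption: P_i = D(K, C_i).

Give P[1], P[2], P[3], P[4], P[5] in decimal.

P[1] = 4, P[2] = 8, P[3] = 3, P[4] = 9, P[5] = 8

P[1]: D(K, 13) = 4.
P[2]: D(K, 14) = 8.
P[3]: D(K, 0) = 3.
P[4]: D(K, 10) = 9.
P[5]: D(K, 14) = 8.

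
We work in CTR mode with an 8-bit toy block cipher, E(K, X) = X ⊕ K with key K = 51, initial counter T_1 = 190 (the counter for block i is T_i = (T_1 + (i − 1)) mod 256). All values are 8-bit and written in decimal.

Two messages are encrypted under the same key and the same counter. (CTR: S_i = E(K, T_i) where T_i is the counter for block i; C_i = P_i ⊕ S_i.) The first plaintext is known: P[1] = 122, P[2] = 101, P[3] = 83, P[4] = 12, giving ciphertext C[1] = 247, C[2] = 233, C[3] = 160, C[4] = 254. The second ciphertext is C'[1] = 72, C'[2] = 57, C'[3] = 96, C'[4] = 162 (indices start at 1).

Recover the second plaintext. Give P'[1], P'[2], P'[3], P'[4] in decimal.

P'[1] = 197, P'[2] = 181, P'[3] = 147, P'[4] = 80

In CTR with a reused counter, both messages share the same keystream S_i, so C_i ⊕ C'_i = P_i ⊕ P'_i and thus P'_i = P_i ⊕ C_i ⊕ C'_i.
P'[1]: 122 ⊕ 247 ⊕ 72 = 197.
P'[2]: 101 ⊕ 233 ⊕ 57 = 181.
P'[3]: 83 ⊕ 160 ⊕ 96 = 147.
P'[4]: 12 ⊕ 254 ⊕ 162 = 80.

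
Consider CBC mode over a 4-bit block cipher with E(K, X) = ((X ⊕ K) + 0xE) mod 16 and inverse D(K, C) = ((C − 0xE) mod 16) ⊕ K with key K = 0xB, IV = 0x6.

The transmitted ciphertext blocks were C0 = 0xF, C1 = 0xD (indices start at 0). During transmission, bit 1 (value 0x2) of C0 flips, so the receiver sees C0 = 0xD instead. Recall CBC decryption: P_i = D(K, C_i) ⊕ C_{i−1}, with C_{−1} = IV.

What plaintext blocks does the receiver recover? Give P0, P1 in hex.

Only C0 changed, to 0xD. In CBC, a change in C_i garbles P_i and flips the same bit in P_{i+1}. Decrypting the received ciphertext:
P0: D(K, 0xD) = 0x4; 0x4 ⊕ 0x6 = 0x2.
P1: D(K, 0xD) = 0x4; 0x4 ⊕ 0xD = 0x9.
Blocks that differ from the original plaintext: P0, P1.

P0 = 0x2, P1 = 0x9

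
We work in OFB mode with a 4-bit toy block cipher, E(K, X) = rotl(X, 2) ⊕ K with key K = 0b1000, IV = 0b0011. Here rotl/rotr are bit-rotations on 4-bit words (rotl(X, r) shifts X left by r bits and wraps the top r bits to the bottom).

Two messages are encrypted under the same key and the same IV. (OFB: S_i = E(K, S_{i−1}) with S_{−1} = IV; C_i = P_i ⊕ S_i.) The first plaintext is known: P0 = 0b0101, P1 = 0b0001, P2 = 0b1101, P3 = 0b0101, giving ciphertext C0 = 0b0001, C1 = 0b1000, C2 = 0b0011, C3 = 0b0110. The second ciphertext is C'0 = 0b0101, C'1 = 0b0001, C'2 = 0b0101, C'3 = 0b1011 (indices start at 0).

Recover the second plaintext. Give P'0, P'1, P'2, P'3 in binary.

P'0 = 0b0001, P'1 = 0b1000, P'2 = 0b1011, P'3 = 0b1000

In OFB with a reused IV, both messages share the same keystream S_i, so C_i ⊕ C'_i = P_i ⊕ P'_i and thus P'_i = P_i ⊕ C_i ⊕ C'_i.
P'0: 0b0101 ⊕ 0b0001 ⊕ 0b0101 = 0b0001.
P'1: 0b0001 ⊕ 0b1000 ⊕ 0b0001 = 0b1000.
P'2: 0b1101 ⊕ 0b0011 ⊕ 0b0101 = 0b1011.
P'3: 0b0101 ⊕ 0b0110 ⊕ 0b1011 = 0b1000.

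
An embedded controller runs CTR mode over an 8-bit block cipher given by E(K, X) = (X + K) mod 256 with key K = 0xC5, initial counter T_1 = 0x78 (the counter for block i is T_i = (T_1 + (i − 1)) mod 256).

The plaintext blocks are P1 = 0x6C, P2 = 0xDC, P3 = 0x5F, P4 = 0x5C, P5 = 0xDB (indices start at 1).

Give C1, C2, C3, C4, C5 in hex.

C1 = 0x51, C2 = 0xE2, C3 = 0x60, C4 = 0x1C, C5 = 0x9A

CTR encryption: S_i = E(K, T_i) where T_i is the counter for block i; C_i = P_i ⊕ S_i.
C1: T = 0x78, S = E(K, T) = 0x3D; 0x6C ⊕ 0x3D = 0x51.
C2: T = 0x79, S = E(K, T) = 0x3E; 0xDC ⊕ 0x3E = 0xE2.
C3: T = 0x7A, S = E(K, T) = 0x3F; 0x5F ⊕ 0x3F = 0x60.
C4: T = 0x7B, S = E(K, T) = 0x40; 0x5C ⊕ 0x40 = 0x1C.
C5: T = 0x7C, S = E(K, T) = 0x41; 0xDB ⊕ 0x41 = 0x9A.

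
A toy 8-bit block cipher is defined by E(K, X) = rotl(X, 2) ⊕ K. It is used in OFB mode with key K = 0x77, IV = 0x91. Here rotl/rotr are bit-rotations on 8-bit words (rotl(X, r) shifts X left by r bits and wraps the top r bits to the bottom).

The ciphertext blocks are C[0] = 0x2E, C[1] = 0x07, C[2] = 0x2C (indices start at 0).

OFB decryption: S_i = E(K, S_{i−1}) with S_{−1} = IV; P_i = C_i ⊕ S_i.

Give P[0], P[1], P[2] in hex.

P[0] = 0x1F, P[1] = 0xB4, P[2] = 0x95

P[0]: S = E(K, 0x91) = 0x31; 0x2E ⊕ 0x31 = 0x1F.
P[1]: S = E(K, 0x31) = 0xB3; 0x07 ⊕ 0xB3 = 0xB4.
P[2]: S = E(K, 0xB3) = 0xB9; 0x2C ⊕ 0xB9 = 0x95.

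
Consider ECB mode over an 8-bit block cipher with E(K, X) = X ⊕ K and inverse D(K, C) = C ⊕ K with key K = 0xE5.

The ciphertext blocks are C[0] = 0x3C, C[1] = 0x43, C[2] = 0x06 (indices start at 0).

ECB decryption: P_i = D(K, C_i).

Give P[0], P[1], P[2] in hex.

P[0] = 0xD9, P[1] = 0xA6, P[2] = 0xE3

P[0]: D(K, 0x3C) = 0xD9.
P[1]: D(K, 0x43) = 0xA6.
P[2]: D(K, 0x06) = 0xE3.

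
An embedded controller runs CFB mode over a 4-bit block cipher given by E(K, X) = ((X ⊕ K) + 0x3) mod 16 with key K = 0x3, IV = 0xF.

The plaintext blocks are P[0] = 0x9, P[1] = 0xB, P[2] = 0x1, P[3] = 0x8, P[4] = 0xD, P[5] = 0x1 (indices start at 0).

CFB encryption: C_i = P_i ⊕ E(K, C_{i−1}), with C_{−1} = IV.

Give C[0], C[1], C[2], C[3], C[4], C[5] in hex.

C[0]: E(K, 0xF) = 0xF; 0x9 ⊕ 0xF = 0x6.
C[1]: E(K, 0x6) = 0x8; 0xB ⊕ 0x8 = 0x3.
C[2]: E(K, 0x3) = 0x3; 0x1 ⊕ 0x3 = 0x2.
C[3]: E(K, 0x2) = 0x4; 0x8 ⊕ 0x4 = 0xC.
C[4]: E(K, 0xC) = 0x2; 0xD ⊕ 0x2 = 0xF.
C[5]: E(K, 0xF) = 0xF; 0x1 ⊕ 0xF = 0xE.

C[0] = 0x6, C[1] = 0x3, C[2] = 0x2, C[3] = 0xC, C[4] = 0xF, C[5] = 0xE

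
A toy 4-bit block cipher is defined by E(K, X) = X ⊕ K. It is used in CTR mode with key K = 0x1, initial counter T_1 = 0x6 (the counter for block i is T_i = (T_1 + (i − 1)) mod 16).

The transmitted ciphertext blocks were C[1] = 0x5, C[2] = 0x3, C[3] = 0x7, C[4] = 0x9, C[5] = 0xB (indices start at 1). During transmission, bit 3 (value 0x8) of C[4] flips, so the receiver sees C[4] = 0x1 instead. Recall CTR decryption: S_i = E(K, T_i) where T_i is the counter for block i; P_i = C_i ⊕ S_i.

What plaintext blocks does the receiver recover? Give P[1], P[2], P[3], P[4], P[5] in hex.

Only C[4] changed, to 0x1. In CTR, a change in C_i flips the same bit in P_i only; the keystream is unaffected. Decrypting the received ciphertext:
P[1]: T = 0x6, S = E(K, T) = 0x7; 0x5 ⊕ 0x7 = 0x2.
P[2]: T = 0x7, S = E(K, T) = 0x6; 0x3 ⊕ 0x6 = 0x5.
P[3]: T = 0x8, S = E(K, T) = 0x9; 0x7 ⊕ 0x9 = 0xE.
P[4]: T = 0x9, S = E(K, T) = 0x8; 0x1 ⊕ 0x8 = 0x9.
P[5]: T = 0xA, S = E(K, T) = 0xB; 0xB ⊕ 0xB = 0x0.
Blocks that differ from the original plaintext: P[4].

P[1] = 0x2, P[2] = 0x5, P[3] = 0xE, P[4] = 0x9, P[5] = 0x0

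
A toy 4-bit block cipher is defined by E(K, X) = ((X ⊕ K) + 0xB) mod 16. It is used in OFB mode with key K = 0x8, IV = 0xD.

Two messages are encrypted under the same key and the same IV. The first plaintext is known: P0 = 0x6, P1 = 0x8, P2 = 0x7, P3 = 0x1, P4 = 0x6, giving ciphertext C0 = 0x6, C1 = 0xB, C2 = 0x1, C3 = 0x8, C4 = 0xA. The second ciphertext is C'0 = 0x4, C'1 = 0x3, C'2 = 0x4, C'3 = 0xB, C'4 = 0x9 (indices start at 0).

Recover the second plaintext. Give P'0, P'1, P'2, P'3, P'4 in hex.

In OFB with a reused IV, both messages share the same keystream S_i, so C_i ⊕ C'_i = P_i ⊕ P'_i and thus P'_i = P_i ⊕ C_i ⊕ C'_i.
P'0: 0x6 ⊕ 0x6 ⊕ 0x4 = 0x4.
P'1: 0x8 ⊕ 0xB ⊕ 0x3 = 0x0.
P'2: 0x7 ⊕ 0x1 ⊕ 0x4 = 0x2.
P'3: 0x1 ⊕ 0x8 ⊕ 0xB = 0x2.
P'4: 0x6 ⊕ 0xA ⊕ 0x9 = 0x5.

P'0 = 0x4, P'1 = 0x0, P'2 = 0x2, P'3 = 0x2, P'4 = 0x5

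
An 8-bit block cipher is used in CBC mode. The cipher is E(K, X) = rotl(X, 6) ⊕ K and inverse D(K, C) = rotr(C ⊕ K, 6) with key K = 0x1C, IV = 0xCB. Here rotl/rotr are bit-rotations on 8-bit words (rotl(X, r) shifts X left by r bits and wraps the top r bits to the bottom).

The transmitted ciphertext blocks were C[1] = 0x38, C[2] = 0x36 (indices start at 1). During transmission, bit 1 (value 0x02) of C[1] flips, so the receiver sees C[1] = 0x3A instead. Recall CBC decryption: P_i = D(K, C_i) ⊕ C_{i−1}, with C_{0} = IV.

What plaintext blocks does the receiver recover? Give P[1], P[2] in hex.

P[1] = 0x53, P[2] = 0x92

Only C[1] changed, to 0x3A. In CBC, a change in C_i garbles P_i and flips the same bit in P_{i+1}. Decrypting the received ciphertext:
P[1]: D(K, 0x3A) = 0x98; 0x98 ⊕ 0xCB = 0x53.
P[2]: D(K, 0x36) = 0xA8; 0xA8 ⊕ 0x3A = 0x92.
Blocks that differ from the original plaintext: P[1], P[2].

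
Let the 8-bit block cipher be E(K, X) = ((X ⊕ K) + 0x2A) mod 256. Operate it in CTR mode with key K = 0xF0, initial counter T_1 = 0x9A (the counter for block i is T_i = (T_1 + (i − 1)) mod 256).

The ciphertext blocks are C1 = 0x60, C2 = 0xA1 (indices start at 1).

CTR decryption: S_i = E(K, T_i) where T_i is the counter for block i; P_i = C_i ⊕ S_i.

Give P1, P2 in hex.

P1 = 0xF4, P2 = 0x34

P1: T = 0x9A, S = E(K, T) = 0x94; 0x60 ⊕ 0x94 = 0xF4.
P2: T = 0x9B, S = E(K, T) = 0x95; 0xA1 ⊕ 0x95 = 0x34.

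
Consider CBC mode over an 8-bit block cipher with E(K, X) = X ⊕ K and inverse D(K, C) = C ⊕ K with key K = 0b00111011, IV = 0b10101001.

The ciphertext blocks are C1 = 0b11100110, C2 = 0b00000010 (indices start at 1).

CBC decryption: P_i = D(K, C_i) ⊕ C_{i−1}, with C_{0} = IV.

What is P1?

P1: D(K, 0b11100110) = 0b11011101; 0b11011101 ⊕ 0b10101001 = 0b01110100.

P1 = 0b01110100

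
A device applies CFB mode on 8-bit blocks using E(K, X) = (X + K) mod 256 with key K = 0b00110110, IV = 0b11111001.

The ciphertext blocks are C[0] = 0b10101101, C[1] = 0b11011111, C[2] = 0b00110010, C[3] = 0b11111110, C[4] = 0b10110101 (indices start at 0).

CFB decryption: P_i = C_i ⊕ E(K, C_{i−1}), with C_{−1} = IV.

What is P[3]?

P[3]: E(K, 0b00110010) = 0b01101000; 0b11111110 ⊕ 0b01101000 = 0b10010110.

P[3] = 0b10010110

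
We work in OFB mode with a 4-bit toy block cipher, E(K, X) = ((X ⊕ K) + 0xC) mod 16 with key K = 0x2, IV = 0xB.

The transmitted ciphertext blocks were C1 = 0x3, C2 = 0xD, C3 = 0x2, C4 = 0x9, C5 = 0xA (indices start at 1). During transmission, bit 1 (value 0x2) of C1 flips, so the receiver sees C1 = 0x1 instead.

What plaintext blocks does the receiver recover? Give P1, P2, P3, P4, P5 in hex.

P1 = 0x4, P2 = 0xE, P3 = 0xF, P4 = 0x2, P5 = 0xF

OFB decryption: S_i = E(K, S_{i−1}) with S_{0} = IV; P_i = C_i ⊕ S_i.
Only C1 changed, to 0x1. In OFB, a change in C_i flips the same bit in P_i only; the keystream is unaffected. Decrypting the received ciphertext:
P1: S = E(K, 0xB) = 0x5; 0x1 ⊕ 0x5 = 0x4.
P2: S = E(K, 0x5) = 0x3; 0xD ⊕ 0x3 = 0xE.
P3: S = E(K, 0x3) = 0xD; 0x2 ⊕ 0xD = 0xF.
P4: S = E(K, 0xD) = 0xB; 0x9 ⊕ 0xB = 0x2.
P5: S = E(K, 0xB) = 0x5; 0xA ⊕ 0x5 = 0xF.
Blocks that differ from the original plaintext: P1.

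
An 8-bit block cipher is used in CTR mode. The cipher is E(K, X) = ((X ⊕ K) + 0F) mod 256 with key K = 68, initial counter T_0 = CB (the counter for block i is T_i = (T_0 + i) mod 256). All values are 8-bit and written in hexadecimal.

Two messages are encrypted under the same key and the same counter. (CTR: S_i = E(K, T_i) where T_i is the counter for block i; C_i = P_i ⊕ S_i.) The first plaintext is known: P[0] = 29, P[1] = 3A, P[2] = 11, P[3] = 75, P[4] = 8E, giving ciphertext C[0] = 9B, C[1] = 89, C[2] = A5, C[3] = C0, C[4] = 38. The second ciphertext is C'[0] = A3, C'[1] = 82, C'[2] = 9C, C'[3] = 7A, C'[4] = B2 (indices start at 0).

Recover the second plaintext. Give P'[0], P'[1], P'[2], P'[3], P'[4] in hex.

P'[0] = 11, P'[1] = 31, P'[2] = 28, P'[3] = CF, P'[4] = 04

In CTR with a reused counter, both messages share the same keystream S_i, so C_i ⊕ C'_i = P_i ⊕ P'_i and thus P'_i = P_i ⊕ C_i ⊕ C'_i.
P'[0]: 29 ⊕ 9B ⊕ A3 = 11.
P'[1]: 3A ⊕ 89 ⊕ 82 = 31.
P'[2]: 11 ⊕ A5 ⊕ 9C = 28.
P'[3]: 75 ⊕ C0 ⊕ 7A = CF.
P'[4]: 8E ⊕ 38 ⊕ B2 = 04.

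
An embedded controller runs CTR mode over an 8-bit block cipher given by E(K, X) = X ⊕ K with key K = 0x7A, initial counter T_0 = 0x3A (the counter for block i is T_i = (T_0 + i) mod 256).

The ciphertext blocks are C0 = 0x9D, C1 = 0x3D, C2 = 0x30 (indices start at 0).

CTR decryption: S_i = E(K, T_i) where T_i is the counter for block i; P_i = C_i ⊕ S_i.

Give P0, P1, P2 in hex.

P0 = 0xDD, P1 = 0x7C, P2 = 0x76

P0: T = 0x3A, S = E(K, T) = 0x40; 0x9D ⊕ 0x40 = 0xDD.
P1: T = 0x3B, S = E(K, T) = 0x41; 0x3D ⊕ 0x41 = 0x7C.
P2: T = 0x3C, S = E(K, T) = 0x46; 0x30 ⊕ 0x46 = 0x76.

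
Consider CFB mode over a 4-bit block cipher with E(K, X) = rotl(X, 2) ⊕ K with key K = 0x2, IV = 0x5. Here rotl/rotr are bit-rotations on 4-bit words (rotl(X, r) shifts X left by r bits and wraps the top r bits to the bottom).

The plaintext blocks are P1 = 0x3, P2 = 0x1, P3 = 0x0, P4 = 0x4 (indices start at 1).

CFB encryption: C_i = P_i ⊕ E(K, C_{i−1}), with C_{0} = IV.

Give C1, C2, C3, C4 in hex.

C1 = 0x4, C2 = 0x2, C3 = 0xA, C4 = 0xC

C1: E(K, 0x5) = 0x7; 0x3 ⊕ 0x7 = 0x4.
C2: E(K, 0x4) = 0x3; 0x1 ⊕ 0x3 = 0x2.
C3: E(K, 0x2) = 0xA; 0x0 ⊕ 0xA = 0xA.
C4: E(K, 0xA) = 0x8; 0x4 ⊕ 0x8 = 0xC.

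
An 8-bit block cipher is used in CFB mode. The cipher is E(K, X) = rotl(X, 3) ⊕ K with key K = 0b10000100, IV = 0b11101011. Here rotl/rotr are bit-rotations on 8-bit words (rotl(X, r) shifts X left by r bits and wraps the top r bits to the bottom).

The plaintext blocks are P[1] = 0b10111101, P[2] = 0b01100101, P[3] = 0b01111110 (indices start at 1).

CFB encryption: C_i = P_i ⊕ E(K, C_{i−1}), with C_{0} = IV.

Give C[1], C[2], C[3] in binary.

C[1]: E(K, 0b11101011) = 0b11011011; 0b10111101 ⊕ 0b11011011 = 0b01100110.
C[2]: E(K, 0b01100110) = 0b10110111; 0b01100101 ⊕ 0b10110111 = 0b11010010.
C[3]: E(K, 0b11010010) = 0b00010010; 0b01111110 ⊕ 0b00010010 = 0b01101100.

C[1] = 0b01100110, C[2] = 0b11010010, C[3] = 0b01101100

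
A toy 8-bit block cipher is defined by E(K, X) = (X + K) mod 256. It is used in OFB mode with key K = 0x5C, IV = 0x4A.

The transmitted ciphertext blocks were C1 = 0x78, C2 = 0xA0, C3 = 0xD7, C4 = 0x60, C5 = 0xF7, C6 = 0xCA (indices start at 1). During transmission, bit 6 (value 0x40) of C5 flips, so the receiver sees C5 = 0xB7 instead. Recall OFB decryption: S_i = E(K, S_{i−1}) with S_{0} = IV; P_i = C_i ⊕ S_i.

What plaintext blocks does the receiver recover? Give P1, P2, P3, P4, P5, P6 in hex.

P1 = 0xDE, P2 = 0xA2, P3 = 0x89, P4 = 0xDA, P5 = 0xA1, P6 = 0xB8

Only C5 changed, to 0xB7. In OFB, a change in C_i flips the same bit in P_i only; the keystream is unaffected. Decrypting the received ciphertext:
P1: S = E(K, 0x4A) = 0xA6; 0x78 ⊕ 0xA6 = 0xDE.
P2: S = E(K, 0xA6) = 0x02; 0xA0 ⊕ 0x02 = 0xA2.
P3: S = E(K, 0x02) = 0x5E; 0xD7 ⊕ 0x5E = 0x89.
P4: S = E(K, 0x5E) = 0xBA; 0x60 ⊕ 0xBA = 0xDA.
P5: S = E(K, 0xBA) = 0x16; 0xB7 ⊕ 0x16 = 0xA1.
P6: S = E(K, 0x16) = 0x72; 0xCA ⊕ 0x72 = 0xB8.
Blocks that differ from the original plaintext: P5.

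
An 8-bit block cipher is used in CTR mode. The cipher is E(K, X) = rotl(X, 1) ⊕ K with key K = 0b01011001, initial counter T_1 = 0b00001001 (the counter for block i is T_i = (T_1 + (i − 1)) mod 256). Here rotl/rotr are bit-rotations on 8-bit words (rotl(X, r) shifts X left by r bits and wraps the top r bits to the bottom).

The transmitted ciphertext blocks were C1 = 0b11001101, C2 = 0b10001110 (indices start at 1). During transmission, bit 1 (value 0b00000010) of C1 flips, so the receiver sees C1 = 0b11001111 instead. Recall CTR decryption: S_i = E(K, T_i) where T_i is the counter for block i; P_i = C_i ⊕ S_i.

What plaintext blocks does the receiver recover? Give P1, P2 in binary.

Only C1 changed, to 0b11001111. In CTR, a change in C_i flips the same bit in P_i only; the keystream is unaffected. Decrypting the received ciphertext:
P1: T = 0b00001001, S = E(K, T) = 0b01001011; 0b11001111 ⊕ 0b01001011 = 0b10000100.
P2: T = 0b00001010, S = E(K, T) = 0b01001101; 0b10001110 ⊕ 0b01001101 = 0b11000011.
Blocks that differ from the original plaintext: P1.

P1 = 0b10000100, P2 = 0b11000011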